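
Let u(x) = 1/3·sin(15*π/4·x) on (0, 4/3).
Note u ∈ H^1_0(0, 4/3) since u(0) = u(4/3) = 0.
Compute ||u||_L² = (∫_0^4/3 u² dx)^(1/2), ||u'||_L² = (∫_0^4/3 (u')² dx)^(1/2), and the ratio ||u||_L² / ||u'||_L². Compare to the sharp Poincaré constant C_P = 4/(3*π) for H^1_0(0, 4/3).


||u||_L² / ||u'||_L² = 4/(15*π) < C_P = 4/(3*π).

u(x) = 1/3·sin(15*π/4·x), so u'(x) = 5*π*cos(15*π*x/4)/4.
Writing u(x) = A·sin(kπx/L) with A = 1/3 and k = 5, use ∫_0^L sin²(kπx/L) dx = L/2 and ∫_0^L cos²(kπx/L) dx = L/2.
u² = 1/9·sin²(15*π/4·x) and (u')² = 25*π^2/16·cos²(15*π/4·x), and each of sin², cos² integrates to L/2 = 2/3 over (0, 4/3).
∫_0^4/3 u² dx = 2/27, so ||u||_L² = sqrt(6)/9.
∫_0^4/3 (u')² dx = 25*π^2/24, so ||u'||_L² = 5*sqrt(6)*π/12.
Ratio ||u||_L² / ||u'||_L² = 4/(15*π).
Sharp Poincaré constant on H^1_0(0, 4/3) is C_P = L/π = 4/(3*π), achieved by sin(3*π/4·x).
This is the k = 5 harmonic; the ratio L/(kπ) is strictly less than C_P = L/π, consistent with the sharp inequality ||u||_L² ≤ C_P ||u'||_L².


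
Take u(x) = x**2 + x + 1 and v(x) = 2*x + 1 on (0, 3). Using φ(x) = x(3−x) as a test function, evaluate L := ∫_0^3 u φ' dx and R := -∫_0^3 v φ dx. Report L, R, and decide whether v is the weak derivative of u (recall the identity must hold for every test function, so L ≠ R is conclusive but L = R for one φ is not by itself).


LHS = -18, RHS = -18. Yes, v = u' weakly.

u(x) = x**2 + x + 1, classical derivative u'(x) = 2*x + 1.
φ(x) = x(3−x), so φ'(x) = 3 - 2*x.
Note φ(0) = φ(3) = 0, so the boundary term u·φ vanishes.
LHS = ∫_0^3 u(x) φ'(x) dx = ∫_0^3 (-2*x^3 + x^2 + x + 3) dx. Term by term:
  ∫_0^3 -2*x^3 dx = -81/2;  ∫_0^3 x^2 dx = 9;  ∫_0^3 x dx = 9/2;
  ∫_0^3 3 dx = 9.
Sum: -81/2 + 9 + 9/2 + 9 = -18.
So LHS = -18.
∫_0^3 v(x) φ(x) dx = ∫_0^3 (-2*x^3 + 5*x^2 + 3*x) dx. Term by term:
  ∫_0^3 -2*x^3 dx = -81/2;  ∫_0^3 5*x^2 dx = 45;  ∫_0^3 3*x dx = 27/2.
Sum: -81/2 + 45 + 27/2 = 18.
So RHS = -∫_0^3 v(x) φ(x) dx = -18.
LHS = RHS, so the identity holds for this test φ.
Moreover u is smooth here and v(x) = u'(x) = 2*x + 1 pointwise, so the identity holds for every test function. Hence v is the weak derivative of u.


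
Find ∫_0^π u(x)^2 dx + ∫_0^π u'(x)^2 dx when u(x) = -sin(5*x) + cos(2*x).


||u||_{H^1(0,π)}^2 = -100/21 + 31*π/2

u'(x) = -2*sin(2*x) - 5*cos(5*x).
Expand u² and (u')² and integrate term by term on (0, π), using: for integers n ≥ 1, ∫_0^π sin²(nx) dx = ∫_0^π cos²(nx) dx = π/2; for n ≠ n', ∫_0^π sin(nx)sin(n'x) dx = ∫_0^π cos(nx)cos(n'x) dx = 0; and by product-to-sum, ∫_0^π sin(nx)cos(n'x) dx = ½∫_0^π [sin((n+n')x) + sin((n−n')x)] dx, which is 0 when n+n' is even and 2n/(n²−n'²) when n+n' is odd (it need not vanish on (0, π)).
  u² squared terms: (-1)²·∫sin(5x)² dx = 1·π/2 = π/2;  (1)²·∫cos(2x)² dx = 1·π/2 = π/2.
  u² cross terms: 2·(-1)·(1)·∫sin(5x)·cos(2x) dx = -2·(10/21) = -20/21.
  So ∫_0^π u² dx = π/2 + π/2 − 20/21 = -20/21 + π.
  (u')² squared terms: (-5)²·∫cos(5x)² dx = 25·π/2 = 25*π/2;  (-2)²·∫sin(2x)² dx = 4·π/2 = 2*π.
  (u')² cross terms: 2·(-5)·(-2)·∫cos(5x)·sin(2x) dx = 20·(-4/21) = -80/21.
  So ∫_0^π (u')² dx = 25*π/2 + 2*π − 80/21 = -80/21 + 29*π/2.
||u||_{H^1}^2 = (-20/21 + π) + (-80/21 + 29*π/2) = -100/21 + 31*π/2.


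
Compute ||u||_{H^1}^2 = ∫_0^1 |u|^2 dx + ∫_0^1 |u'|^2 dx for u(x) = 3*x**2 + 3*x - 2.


||u||_{H^1}^2 = 423/10

The H^1 norm (squared) on an interval (0, L) is
  ||u||_{H^1}^2 = ∫_0^L u(x)^2 dx + ∫_0^L u'(x)^2 dx.
Compute u'(x) = 6*x + 3.
Then u(x)^2 = 9*x**4 + 18*x**3 - 3*x**2 - 12*x + 4 and u'(x)^2 = 36*x**2 + 36*x + 9.
Integrate each monomial from 0 to 1 using ∫_0^1 c·x^n dx = c·1^(n+1)/(n+1):
  ∫_0^1 u(x)^2 dx = ∫_0^1 (9*x^4 + 18*x^3 - 3*x^2 - 12*x + 4) dx. Term by term:
    ∫_0^1 9*x^4 dx = 9/5;  ∫_0^1 18*x^3 dx = 9/2;  ∫_0^1 -3*x^2 dx = -1;
    ∫_0^1 -12*x dx = -6;  ∫_0^1 4 dx = 4.
  Sum: 9/5 + 9/2 − 1 − 6 + 4 = 33/10.
  ∫_0^1 u'(x)^2 dx = ∫_0^1 (36*x^2 + 36*x + 9) dx. Term by term:
    ∫_0^1 36*x^2 dx = 12;  ∫_0^1 36*x dx = 18;  ∫_0^1 9 dx = 9.
  Sum: 12 + 18 + 9 = 39.
Adding: ||u||_{H^1}^2 = 33/10 + 39 = 423/10.


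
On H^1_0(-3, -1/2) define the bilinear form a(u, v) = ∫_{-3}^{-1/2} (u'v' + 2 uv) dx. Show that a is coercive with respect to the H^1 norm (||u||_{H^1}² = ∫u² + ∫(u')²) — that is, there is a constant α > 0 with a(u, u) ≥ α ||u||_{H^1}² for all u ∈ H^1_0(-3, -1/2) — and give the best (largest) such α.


α = 1

Coercivity of a(·,·) on H^1_0(-3, -1/2) means a(u, u) ≥ α ||u||_{H^1}² for every u ∈ H^1_0.
The interval has length L = 5/2, and Poincaré/coercivity depend only on L. Here a(u, u) = ∫(u')² + (2)·∫u².
Here c = 2 ≥ 1, so a(u,u) = ∫(u')² + c∫u² ≥ ∫(u')² + ∫u² = ||u||_{H^1}², i.e. α = 1 works. No larger α is possible: a(u,u) ≥ α||u||_{H^1}² means (1−α)∫(u')² ≥ (α−c)∫u², and for the modes u_n = sin(nπ(x−x₀)/L) (x₀ the left endpoint) one has ∫u_n²/∫(u_n')² = (L/(nπ))² → 0, so a(u_n,u_n)/||u_n||_{H^1}² → 1. Hence the optimal constant is α = 1.
Therefore α = 1.


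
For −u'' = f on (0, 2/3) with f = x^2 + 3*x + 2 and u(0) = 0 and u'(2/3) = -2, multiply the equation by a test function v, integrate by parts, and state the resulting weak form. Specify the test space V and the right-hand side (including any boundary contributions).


V = {v ∈ H^1(0, 2/3) : v(0) = 0} (test functions vanish at x = 0 where u is specified); weak form: ∫_0^2/3 u'v' dx = ∫_0^2/3 (x^2 + 3*x + 2) v dx − 2·v(2/3) for all v ∈ V.

Multiply both sides by a test function v and integrate from 0 to 2/3:
  ∫_0^2/3 −u''(x) v(x) dx = ∫_0^2/3 f(x) v(x) dx.
Integrate the LHS by parts once:
  ∫_0^2/3 −u'' v dx = −[u'(x) v(x)]_0^2/3 + ∫_0^2/3 u'(x) v'(x) dx.
Thus ∫_0^2/3 u'(x) v'(x) dx = ∫_0^2/3 f(x) v(x) dx + [u'(x) v(x)]_0^2/3.
Choose V so that boundary terms are either known or forced to vanish.
Mixed BC: u(0) = 0 (Dirichlet) and u'(2/3) = -2 (Neumann). Define V = {v ∈ H^1(0, 2/3) : v(0) = 0}. Then [u' v]_0^2/3 = u'(2/3)·v(2/3) − u'(0)·0 = − 2·v(2/3).
Weak formulation: find u (satisfying any essential BC) such that ∫_0^2/3 u'(x) v'(x) dx = ∫_0^2/3 f v dx − 2·v(2/3) for all v ∈ V (Dirichlet at 0 absorbed into V; Neumann datum at x = 2/3 contributes the boundary term).
Substituting f(x) = x^2 + 3*x + 2, the right-hand side is ∫_0^2/3 (x^2 + 3*x + 2) v dx − 2·v(2/3).


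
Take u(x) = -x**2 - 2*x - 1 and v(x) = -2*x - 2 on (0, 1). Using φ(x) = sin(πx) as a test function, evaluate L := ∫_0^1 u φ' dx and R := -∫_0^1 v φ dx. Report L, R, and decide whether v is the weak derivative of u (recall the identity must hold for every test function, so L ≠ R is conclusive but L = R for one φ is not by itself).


LHS = 6/π, RHS = 6/π. Yes, v = u' weakly.

u(x) = -x**2 - 2*x - 1, classical derivative u'(x) = -2*x - 2.
φ(x) = sin(πx), so φ'(x) = π*cos(π*x).
Note φ(0) = φ(1) = 0, so the boundary term u·φ vanishes.
LHS = ∫_0^1 u(x) φ'(x) dx = ∫_0^1 (-π*x^2*cos(π*x) - 2*π*x*cos(π*x) - π*cos(π*x)) dx. Term by term:
  ∫_0^1 -π*cos(π*x) dx = 0;  ∫_0^1 -π*x^2*cos(π*x) dx = 2/π;  ∫_0^1 -2*π*x*cos(π*x) dx = 4/π.
Sum: 0 + 2/π + 4/π = 6/π.
So LHS = 6/π.
∫_0^1 v(x) φ(x) dx = ∫_0^1 (-2*x*sin(π*x) - 2*sin(π*x)) dx. Term by term:
  ∫_0^1 -2*sin(π*x) dx = -4/π;  ∫_0^1 -2*x*sin(π*x) dx = -2/π.
Sum: -4/π − 2/π = -6/π.
So RHS = -∫_0^1 v(x) φ(x) dx = 6/π.
LHS = RHS, so the identity holds for this test φ.
Moreover u is smooth here and v(x) = u'(x) = -2*x - 2 pointwise, so the identity holds for every test function. Hence v is the weak derivative of u.


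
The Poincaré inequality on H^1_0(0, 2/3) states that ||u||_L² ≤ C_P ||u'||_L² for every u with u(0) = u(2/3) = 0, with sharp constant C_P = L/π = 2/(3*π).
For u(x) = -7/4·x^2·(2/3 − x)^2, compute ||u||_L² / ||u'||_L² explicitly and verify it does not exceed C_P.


||u||_L² / ||u'||_L² = sqrt(3)/9 < C_P = 2/(3*π).

u(x) = -7/4·x^2·(2/3 − x)^2, so u'(x) = 7*x*(-9*x^2 + 9*x - 2)/9.
u(x) = -7/4·x^2·(2/3 − x)^2 vanishes at x = 0 and x = 2/3, so u ∈ H^1_0(0, 2/3). Differentiate via the product rule and integrate the resulting polynomials term by term.
  ∫_0^2/3 u² dx = ∫_0^2/3 (49*x^8/16 - 49*x^7/6 + 49*x^6/6 - 98*x^5/27 + 49*x^4/81) dx. Term by term:
    ∫_0^2/3 49*x^8/16 dx = 1568/177147;  ∫_0^2/3 -49*x^7/6 dx = -784/19683;  ∫_0^2/3 49*x^6/6 dx = 448/6561;
    ∫_0^2/3 -98*x^5/27 dx = -3136/59049;  ∫_0^2/3 49*x^4/81 dx = 1568/98415.
  Sum: 1568/177147 − 784/19683 + 448/6561 − 3136/59049 + 1568/98415 = 112/885735.
  ∫_0^2/3 (u')² dx = ∫_0^2/3 (49*x^6 - 98*x^5 + 637*x^4/9 - 196*x^3/9 + 196*x^2/81) dx. Term by term:
    ∫_0^2/3 49*x^6 dx = 896/2187;  ∫_0^2/3 -98*x^5 dx = -3136/2187;  ∫_0^2/3 637*x^4/9 dx = 20384/10935;
    ∫_0^2/3 -196*x^3/9 dx = -784/729;  ∫_0^2/3 196*x^2/81 dx = 1568/6561.
  Sum: 896/2187 − 3136/2187 + 20384/10935 − 784/729 + 1568/6561 = 112/32805.
∫_0^2/3 u² dx = 112/885735, so ||u||_L² = 4*sqrt(105)/3645.
∫_0^2/3 (u')² dx = 112/32805, so ||u'||_L² = 4*sqrt(35)/405.
Ratio ||u||_L² / ||u'||_L² = sqrt(3)/9.
Sharp Poincaré constant on H^1_0(0, 2/3) is C_P = L/π = 2/(3*π), achieved by sin(3*π/2·x).
A polynomial bump cannot attain the sharp Poincaré constant (only the first sine eigenfunction does), so the ratio is strictly less than C_P, consistent with ||u||_L² ≤ C_P ||u'||_L².


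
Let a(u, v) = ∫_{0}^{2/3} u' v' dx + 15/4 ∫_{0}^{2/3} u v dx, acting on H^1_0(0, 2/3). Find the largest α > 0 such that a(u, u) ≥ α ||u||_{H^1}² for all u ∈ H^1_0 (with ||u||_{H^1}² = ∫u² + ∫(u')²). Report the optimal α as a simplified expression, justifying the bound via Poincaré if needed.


α = 1

Coercivity of a(·,·) on H^1_0(0, 2/3) means a(u, u) ≥ α ||u||_{H^1}² for every u ∈ H^1_0.
The interval has length L = 2/3, and Poincaré/coercivity depend only on L. Here a(u, u) = ∫(u')² + (15/4)·∫u².
Here c = 15/4 ≥ 1, so a(u,u) = ∫(u')² + c∫u² ≥ ∫(u')² + ∫u² = ||u||_{H^1}², i.e. α = 1 works. No larger α is possible: a(u,u) ≥ α||u||_{H^1}² means (1−α)∫(u')² ≥ (α−c)∫u², and for the modes u_n = sin(nπ(x−x₀)/L) (x₀ the left endpoint) one has ∫u_n²/∫(u_n')² = (L/(nπ))² → 0, so a(u_n,u_n)/||u_n||_{H^1}² → 1. Hence the optimal constant is α = 1.
Therefore α = 1.


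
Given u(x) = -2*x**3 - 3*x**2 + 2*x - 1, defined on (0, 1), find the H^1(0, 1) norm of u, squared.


||u||_{H^1}^2 = 2552/105

The H^1 norm (squared) on an interval (0, L) is
  ||u||_{H^1}^2 = ∫_0^L u(x)^2 dx + ∫_0^L u'(x)^2 dx.
Compute u'(x) = -6*x**2 - 6*x + 2.
Then u(x)^2 = 4*x**6 + 12*x**5 + x**4 - 8*x**3 + 10*x**2 - 4*x + 1 and u'(x)^2 = 36*x**4 + 72*x**3 + 12*x**2 - 24*x + 4.
Integrate each monomial from 0 to 1 using ∫_0^1 c·x^n dx = c·1^(n+1)/(n+1):
  ∫_0^1 u(x)^2 dx = ∫_0^1 (4*x^6 + 12*x^5 + x^4 - 8*x^3 + 10*x^2 - 4*x + 1) dx. Term by term:
    ∫_0^1 4*x^6 dx = 4/7;  ∫_0^1 12*x^5 dx = 2;  ∫_0^1 x^4 dx = 1/5;
    ∫_0^1 -8*x^3 dx = -2;  ∫_0^1 10*x^2 dx = 10/3;  ∫_0^1 -4*x dx = -2;
    ∫_0^1 1 dx = 1.
  Sum: 4/7 + 2 + 1/5 − 2 + 10/3 − 2 + 1 = 326/105.
  ∫_0^1 u'(x)^2 dx = ∫_0^1 (36*x^4 + 72*x^3 + 12*x^2 - 24*x + 4) dx. Term by term:
    ∫_0^1 36*x^4 dx = 36/5;  ∫_0^1 72*x^3 dx = 18;  ∫_0^1 12*x^2 dx = 4;
    ∫_0^1 -24*x dx = -12;  ∫_0^1 4 dx = 4.
  Sum: 36/5 + 18 + 4 − 12 + 4 = 106/5.
Adding: ||u||_{H^1}^2 = 326/105 + 106/5 = 2552/105.


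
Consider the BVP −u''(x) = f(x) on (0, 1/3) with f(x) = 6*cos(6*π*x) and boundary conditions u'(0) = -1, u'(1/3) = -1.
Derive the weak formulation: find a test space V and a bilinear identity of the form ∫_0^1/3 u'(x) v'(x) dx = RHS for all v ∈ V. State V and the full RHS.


V = H^1(0, 1/3) (v unrestricted at boundary; u is determined up to an additive constant); weak form: ∫_0^1/3 u'v' dx = ∫_0^1/3 (6*cos(6*π*x)) v dx − v(1/3) + v(0) for all v ∈ V.

Multiply both sides by a test function v and integrate from 0 to 1/3:
  ∫_0^1/3 −u''(x) v(x) dx = ∫_0^1/3 f(x) v(x) dx.
Integrate the LHS by parts once:
  ∫_0^1/3 −u'' v dx = −[u'(x) v(x)]_0^1/3 + ∫_0^1/3 u'(x) v'(x) dx.
Thus ∫_0^1/3 u'(x) v'(x) dx = ∫_0^1/3 f(x) v(x) dx + [u'(x) v(x)]_0^1/3.
Choose V so that boundary terms are either known or forced to vanish.
u has inhomogeneous Neumann u'(0) = -1, u'(1/3) = -1. [u' v]_0^1/3 = (-1)·v(1/3) − (-1)·v(0) = − v(1/3) + v(0). Take V = H^1(0, 1/3); boundary term becomes part of RHS.
Weak formulation: find u (satisfying any essential BC) such that ∫_0^1/3 u'(x) v'(x) dx = ∫_0^1/3 f v dx − v(1/3) + v(0) for all v ∈ V (Neumann data are natural BCs: they enter the RHS as boundary terms).
Substituting f(x) = 6*cos(6*π*x), the right-hand side is ∫_0^1/3 (6*cos(6*π*x)) v dx − v(1/3) + v(0).
Compatibility check (pure Neumann): taking v ≡ 1 ∈ V gives 0 = ∫_0^1/3 f dx + (-1) − (-1), i.e. ∫_0^1/3 f dx must equal u'(0) − u'(1/3) = 0. Indeed ∫_0^1/3 (6*cos(6*π*x)) dx = 0, so the data are compatible. The solution is then unique only up to an additive constant (fix it e.g. by requiring ∫_0^1/3 u dx = 0).


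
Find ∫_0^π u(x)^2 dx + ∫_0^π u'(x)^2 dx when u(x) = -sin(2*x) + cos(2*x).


||u||_{H^1(0,π)}^2 = 5*π

u'(x) = -2*sin(2*x) - 2*cos(2*x).
Expand u² and (u')² and integrate term by term on (0, π), using: for integers n ≥ 1, ∫_0^π sin²(nx) dx = ∫_0^π cos²(nx) dx = π/2; for n ≠ n', ∫_0^π sin(nx)sin(n'x) dx = ∫_0^π cos(nx)cos(n'x) dx = 0; and by product-to-sum, ∫_0^π sin(nx)cos(n'x) dx = ½∫_0^π [sin((n+n')x) + sin((n−n')x)] dx, which is 0 when n+n' is even and 2n/(n²−n'²) when n+n' is odd (it need not vanish on (0, π)).
  u² squared terms: (-1)²·∫sin(2x)² dx = 1·π/2 = π/2;  (1)²·∫cos(2x)² dx = 1·π/2 = π/2.
  u² cross terms: 2·(-1)·(1)·∫sin(2x)·cos(2x) dx = -2·(0) = 0.
  So ∫_0^π u² dx = π/2 + π/2 + 0 = π.
  (u')² squared terms: (-2)²·∫cos(2x)² dx = 4·π/2 = 2*π;  (-2)²·∫sin(2x)² dx = 4·π/2 = 2*π.
  (u')² cross terms: 2·(-2)·(-2)·∫cos(2x)·sin(2x) dx = 8·(0) = 0.
  So ∫_0^π (u')² dx = 2*π + 2*π + 0 = 4*π.
||u||_{H^1}^2 = (π) + (4*π) = 5*π.


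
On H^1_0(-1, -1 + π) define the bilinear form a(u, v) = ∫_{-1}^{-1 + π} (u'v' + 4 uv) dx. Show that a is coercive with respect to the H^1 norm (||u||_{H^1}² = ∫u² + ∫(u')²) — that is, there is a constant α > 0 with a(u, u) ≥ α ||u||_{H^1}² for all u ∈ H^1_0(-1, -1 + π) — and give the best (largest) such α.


α = 1

Coercivity of a(·,·) on H^1_0(-1, -1 + π) means a(u, u) ≥ α ||u||_{H^1}² for every u ∈ H^1_0.
The interval has length L = π, and Poincaré/coercivity depend only on L. Here a(u, u) = ∫(u')² + (4)·∫u².
Here c = 4 ≥ 1, so a(u,u) = ∫(u')² + c∫u² ≥ ∫(u')² + ∫u² = ||u||_{H^1}², i.e. α = 1 works. No larger α is possible: a(u,u) ≥ α||u||_{H^1}² means (1−α)∫(u')² ≥ (α−c)∫u², and for the modes u_n = sin(nπ(x−x₀)/L) (x₀ the left endpoint) one has ∫u_n²/∫(u_n')² = (L/(nπ))² → 0, so a(u_n,u_n)/||u_n||_{H^1}² → 1. Hence the optimal constant is α = 1.
Therefore α = 1.


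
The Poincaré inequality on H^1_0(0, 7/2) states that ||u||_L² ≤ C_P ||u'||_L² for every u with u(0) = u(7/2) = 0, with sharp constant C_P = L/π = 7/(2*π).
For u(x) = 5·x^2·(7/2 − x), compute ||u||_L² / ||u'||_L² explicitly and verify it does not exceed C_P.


||u||_L² / ||u'||_L² = sqrt(14)/4 < C_P = 7/(2*π).

u(x) = 5·x^2·(7/2 − x), so u'(x) = 5*x*(7 - 3*x).
u(x) = 5·x^2·(7/2 − x) vanishes at x = 0 and x = 7/2, so u ∈ H^1_0(0, 7/2). Differentiate via the product rule and integrate the resulting polynomials term by term.
  ∫_0^7/2 u² dx = ∫_0^7/2 (25*x^6 - 175*x^5 + 1225*x^4/4) dx. Term by term:
    ∫_0^7/2 25*x^6 dx = 2941225/128;  ∫_0^7/2 -175*x^5 dx = -20588575/384;  ∫_0^7/2 1225*x^4/4 dx = 4117715/128.
  Sum: 2941225/128 − 20588575/384 + 4117715/128 = 588245/384.
  ∫_0^7/2 (u')² dx = ∫_0^7/2 (225*x^4 - 1050*x^3 + 1225*x^2) dx. Term by term:
    ∫_0^7/2 225*x^4 dx = 756315/32;  ∫_0^7/2 -1050*x^3 dx = -1260525/32;  ∫_0^7/2 1225*x^2 dx = 420175/24.
  Sum: 756315/32 − 1260525/32 + 420175/24 = 84035/48.
∫_0^7/2 u² dx = 588245/384, so ||u||_L² = 343*sqrt(30)/48.
∫_0^7/2 (u')² dx = 84035/48, so ||u'||_L² = 49*sqrt(105)/12.
Ratio ||u||_L² / ||u'||_L² = sqrt(14)/4.
Sharp Poincaré constant on H^1_0(0, 7/2) is C_P = L/π = 7/(2*π), achieved by sin(2*π/7·x).
A polynomial bump cannot attain the sharp Poincaré constant (only the first sine eigenfunction does), so the ratio is strictly less than C_P, consistent with ||u||_L² ≤ C_P ||u'||_L².


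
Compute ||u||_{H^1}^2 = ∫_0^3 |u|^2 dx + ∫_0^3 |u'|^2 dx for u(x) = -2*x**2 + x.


||u||_{H^1}^2 = 1167/5

The H^1 norm (squared) on an interval (0, L) is
  ||u||_{H^1}^2 = ∫_0^L u(x)^2 dx + ∫_0^L u'(x)^2 dx.
Compute u'(x) = 1 - 4*x.
Then u(x)^2 = 4*x**4 - 4*x**3 + x**2 and u'(x)^2 = 16*x**2 - 8*x + 1.
Integrate each monomial from 0 to 3 using ∫_0^3 c·x^n dx = c·3^(n+1)/(n+1):
  ∫_0^3 u(x)^2 dx = ∫_0^3 (4*x^4 - 4*x^3 + x^2) dx. Term by term:
    ∫_0^3 4*x^4 dx = 972/5;  ∫_0^3 -4*x^3 dx = -81;  ∫_0^3 x^2 dx = 9.
  Sum: 972/5 − 81 + 9 = 612/5.
  ∫_0^3 u'(x)^2 dx = ∫_0^3 (16*x^2 - 8*x + 1) dx. Term by term:
    ∫_0^3 16*x^2 dx = 144;  ∫_0^3 -8*x dx = -36;  ∫_0^3 1 dx = 3.
  Sum: 144 − 36 + 3 = 111.
Adding: ||u||_{H^1}^2 = 612/5 + 111 = 1167/5.


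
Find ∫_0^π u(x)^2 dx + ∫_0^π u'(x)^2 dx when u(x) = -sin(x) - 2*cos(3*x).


||u||_{H^1(0,π)}^2 = 21*π

u'(x) = 6*sin(3*x) - cos(x).
Expand u² and (u')² and integrate term by term on (0, π), using: for integers n ≥ 1, ∫_0^π sin²(nx) dx = ∫_0^π cos²(nx) dx = π/2; for n ≠ n', ∫_0^π sin(nx)sin(n'x) dx = ∫_0^π cos(nx)cos(n'x) dx = 0; and by product-to-sum, ∫_0^π sin(nx)cos(n'x) dx = ½∫_0^π [sin((n+n')x) + sin((n−n')x)] dx, which is 0 when n+n' is even and 2n/(n²−n'²) when n+n' is odd (it need not vanish on (0, π)).
  u² squared terms: (-1)²·∫sin(x)² dx = 1·π/2 = π/2;  (-2)²·∫cos(3x)² dx = 4·π/2 = 2*π.
  u² cross terms: 2·(-1)·(-2)·∫sin(x)·cos(3x) dx = 4·(0) = 0.
  So ∫_0^π u² dx = π/2 + 2*π + 0 = 5*π/2.
  (u')² squared terms: (-1)²·∫cos(x)² dx = 1·π/2 = π/2;  (6)²·∫sin(3x)² dx = 36·π/2 = 18*π.
  (u')² cross terms: 2·(-1)·(6)·∫cos(x)·sin(3x) dx = -12·(0) = 0.
  So ∫_0^π (u')² dx = π/2 + 18*π + 0 = 37*π/2.
||u||_{H^1}^2 = (5*π/2) + (37*π/2) = 21*π.


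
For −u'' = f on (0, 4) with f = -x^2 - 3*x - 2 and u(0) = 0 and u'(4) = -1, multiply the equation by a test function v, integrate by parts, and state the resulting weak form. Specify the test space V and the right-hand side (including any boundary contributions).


V = {v ∈ H^1(0, 4) : v(0) = 0} (test functions vanish at x = 0 where u is specified); weak form: ∫_0^4 u'v' dx = ∫_0^4 (-x^2 - 3*x - 2) v dx − v(4) for all v ∈ V.

Multiply both sides by a test function v and integrate from 0 to 4:
  ∫_0^4 −u''(x) v(x) dx = ∫_0^4 f(x) v(x) dx.
Integrate the LHS by parts once:
  ∫_0^4 −u'' v dx = −[u'(x) v(x)]_0^4 + ∫_0^4 u'(x) v'(x) dx.
Thus ∫_0^4 u'(x) v'(x) dx = ∫_0^4 f(x) v(x) dx + [u'(x) v(x)]_0^4.
Choose V so that boundary terms are either known or forced to vanish.
Mixed BC: u(0) = 0 (Dirichlet) and u'(4) = -1 (Neumann). Define V = {v ∈ H^1(0, 4) : v(0) = 0}. Then [u' v]_0^4 = u'(4)·v(4) − u'(0)·0 = − v(4).
Weak formulation: find u (satisfying any essential BC) such that ∫_0^4 u'(x) v'(x) dx = ∫_0^4 f v dx − v(4) for all v ∈ V (Dirichlet at 0 absorbed into V; Neumann datum at x = 4 contributes the boundary term).
Substituting f(x) = -x^2 - 3*x - 2, the right-hand side is ∫_0^4 (-x^2 - 3*x - 2) v dx − v(4).


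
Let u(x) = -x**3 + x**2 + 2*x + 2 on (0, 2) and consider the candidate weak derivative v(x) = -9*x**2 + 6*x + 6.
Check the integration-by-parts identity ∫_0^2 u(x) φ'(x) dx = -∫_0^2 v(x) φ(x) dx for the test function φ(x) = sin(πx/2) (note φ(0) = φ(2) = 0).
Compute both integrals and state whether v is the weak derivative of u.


LHS = -96/π^3 + 8/π, RHS = -288/π^3 + 24/π. No, v is not the weak derivative of u.

u(x) = -x**3 + x**2 + 2*x + 2, classical derivative u'(x) = -3*x**2 + 2*x + 2.
φ(x) = sin(πx/2), so φ'(x) = π*cos(π*x/2)/2.
Note φ(0) = φ(2) = 0, so the boundary term u·φ vanishes.
LHS = ∫_0^2 u(x) φ'(x) dx = ∫_0^2 (-π*x^3*cos(π*x/2)/2 + π*x^2*cos(π*x/2)/2 + π*x*cos(π*x/2) + π*cos(π*x/2)) dx. Term by term:
  ∫_0^2 π*cos(π*x/2) dx = 0;  ∫_0^2 π*x*cos(π*x/2) dx = -8/π;  ∫_0^2 π*x^2*cos(π*x/2)/2 dx = -8/π;
  ∫_0^2 -π*x^3*cos(π*x/2)/2 dx = -96/π^3 + 24/π.
Sum: 0 − 8/π − 8/π + -96/π^3 + 24/π = -96/π^3 + 8/π.
So LHS = -96/π^3 + 8/π.
∫_0^2 v(x) φ(x) dx = ∫_0^2 (-9*x^2*sin(π*x/2) + 6*x*sin(π*x/2) + 6*sin(π*x/2)) dx. Term by term:
  ∫_0^2 6*sin(π*x/2) dx = 24/π;  ∫_0^2 -9*x^2*sin(π*x/2) dx = -72/π + 288/π^3;  ∫_0^2 6*x*sin(π*x/2) dx = 24/π.
Sum: 24/π + -72/π + 288/π^3 + 24/π = -24/π + 288/π^3.
So RHS = -∫_0^2 v(x) φ(x) dx = -288/π^3 + 24/π.
LHS − RHS = -16/π + 192/π^3 ≠ 0, so the identity fails.
(For a valid weak derivative the identity must hold for EVERY test function, in particular this one. The failure shows v is NOT the weak derivative of u.)
Correct weak derivative would be u'(x) = -3*x**2 + 2*x + 2.


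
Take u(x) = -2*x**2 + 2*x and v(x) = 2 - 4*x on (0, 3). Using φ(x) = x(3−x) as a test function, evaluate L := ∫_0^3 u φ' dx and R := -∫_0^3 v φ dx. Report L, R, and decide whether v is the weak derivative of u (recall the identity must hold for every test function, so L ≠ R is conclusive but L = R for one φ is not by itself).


LHS = 18, RHS = 18. Yes, v = u' weakly.

u(x) = -2*x**2 + 2*x, classical derivative u'(x) = 2 - 4*x.
φ(x) = x(3−x), so φ'(x) = 3 - 2*x.
Note φ(0) = φ(3) = 0, so the boundary term u·φ vanishes.
LHS = ∫_0^3 u(x) φ'(x) dx = ∫_0^3 (4*x^3 - 10*x^2 + 6*x) dx. Term by term:
  ∫_0^3 4*x^3 dx = 81;  ∫_0^3 -10*x^2 dx = -90;  ∫_0^3 6*x dx = 27.
Sum: 81 − 90 + 27 = 18.
So LHS = 18.
∫_0^3 v(x) φ(x) dx = ∫_0^3 (4*x^3 - 14*x^2 + 6*x) dx. Term by term:
  ∫_0^3 4*x^3 dx = 81;  ∫_0^3 -14*x^2 dx = -126;  ∫_0^3 6*x dx = 27.
Sum: 81 − 126 + 27 = -18.
So RHS = -∫_0^3 v(x) φ(x) dx = 18.
LHS = RHS, so the identity holds for this test φ.
Moreover u is smooth here and v(x) = u'(x) = 2 - 4*x pointwise, so the identity holds for every test function. Hence v is the weak derivative of u.


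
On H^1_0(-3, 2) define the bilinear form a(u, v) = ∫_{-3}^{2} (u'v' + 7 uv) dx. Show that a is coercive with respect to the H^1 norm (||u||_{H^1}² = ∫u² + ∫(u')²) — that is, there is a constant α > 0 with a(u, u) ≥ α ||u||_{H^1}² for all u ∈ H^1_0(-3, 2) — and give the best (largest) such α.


α = 1

Coercivity of a(·,·) on H^1_0(-3, 2) means a(u, u) ≥ α ||u||_{H^1}² for every u ∈ H^1_0.
The interval has length L = 5, and Poincaré/coercivity depend only on L. Here a(u, u) = ∫(u')² + (7)·∫u².
Here c = 7 ≥ 1, so a(u,u) = ∫(u')² + c∫u² ≥ ∫(u')² + ∫u² = ||u||_{H^1}², i.e. α = 1 works. No larger α is possible: a(u,u) ≥ α||u||_{H^1}² means (1−α)∫(u')² ≥ (α−c)∫u², and for the modes u_n = sin(nπ(x−x₀)/L) (x₀ the left endpoint) one has ∫u_n²/∫(u_n')² = (L/(nπ))² → 0, so a(u_n,u_n)/||u_n||_{H^1}² → 1. Hence the optimal constant is α = 1.
Therefore α = 1.


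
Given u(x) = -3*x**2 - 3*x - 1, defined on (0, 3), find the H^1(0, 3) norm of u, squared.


||u||_{H^1}^2 = 14799/10

The H^1 norm (squared) on an interval (0, L) is
  ||u||_{H^1}^2 = ∫_0^L u(x)^2 dx + ∫_0^L u'(x)^2 dx.
Compute u'(x) = -6*x - 3.
Then u(x)^2 = 9*x**4 + 18*x**3 + 15*x**2 + 6*x + 1 and u'(x)^2 = 36*x**2 + 36*x + 9.
Integrate each monomial from 0 to 3 using ∫_0^3 c·x^n dx = c·3^(n+1)/(n+1):
  ∫_0^3 u(x)^2 dx = ∫_0^3 (9*x^4 + 18*x^3 + 15*x^2 + 6*x + 1) dx. Term by term:
    ∫_0^3 9*x^4 dx = 2187/5;  ∫_0^3 18*x^3 dx = 729/2;  ∫_0^3 15*x^2 dx = 135;
    ∫_0^3 6*x dx = 27;  ∫_0^3 1 dx = 3.
  Sum: 2187/5 + 729/2 + 135 + 27 + 3 = 9669/10.
  ∫_0^3 u'(x)^2 dx = ∫_0^3 (36*x^2 + 36*x + 9) dx. Term by term:
    ∫_0^3 36*x^2 dx = 324;  ∫_0^3 36*x dx = 162;  ∫_0^3 9 dx = 27.
  Sum: 324 + 162 + 27 = 513.
Adding: ||u||_{H^1}^2 = 9669/10 + 513 = 14799/10.


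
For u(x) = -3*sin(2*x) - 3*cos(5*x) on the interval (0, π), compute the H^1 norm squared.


||u||_{H^1(0,π)}^2 = -624/7 + 279*π/2

u'(x) = 15*sin(5*x) - 6*cos(2*x).
Expand u² and (u')² and integrate term by term on (0, π), using: for integers n ≥ 1, ∫_0^π sin²(nx) dx = ∫_0^π cos²(nx) dx = π/2; for n ≠ n', ∫_0^π sin(nx)sin(n'x) dx = ∫_0^π cos(nx)cos(n'x) dx = 0; and by product-to-sum, ∫_0^π sin(nx)cos(n'x) dx = ½∫_0^π [sin((n+n')x) + sin((n−n')x)] dx, which is 0 when n+n' is even and 2n/(n²−n'²) when n+n' is odd (it need not vanish on (0, π)).
  u² squared terms: (-3)²·∫cos(5x)² dx = 9·π/2 = 9*π/2;  (-3)²·∫sin(2x)² dx = 9·π/2 = 9*π/2.
  u² cross terms: 2·(-3)·(-3)·∫cos(5x)·sin(2x) dx = 18·(-4/21) = -24/7.
  So ∫_0^π u² dx = 9*π/2 + 9*π/2 − 24/7 = -24/7 + 9*π.
  (u')² squared terms: (-6)²·∫cos(2x)² dx = 36·π/2 = 18*π;  (15)²·∫sin(5x)² dx = 225·π/2 = 225*π/2.
  (u')² cross terms: 2·(-6)·(15)·∫cos(2x)·sin(5x) dx = -180·(10/21) = -600/7.
  So ∫_0^π (u')² dx = 18*π + 225*π/2 − 600/7 = -600/7 + 261*π/2.
||u||_{H^1}^2 = (-24/7 + 9*π) + (-600/7 + 261*π/2) = -624/7 + 279*π/2.


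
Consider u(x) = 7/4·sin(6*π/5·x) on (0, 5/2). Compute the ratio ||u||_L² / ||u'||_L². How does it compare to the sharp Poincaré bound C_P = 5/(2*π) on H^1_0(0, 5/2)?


||u||_L² / ||u'||_L² = 5/(6*π) < C_P = 5/(2*π).

u(x) = 7/4·sin(6*π/5·x), so u'(x) = 21*π*cos(6*π*x/5)/10.
Writing u(x) = A·sin(kπx/L) with A = 7/4 and k = 3, use ∫_0^L sin²(kπx/L) dx = L/2 and ∫_0^L cos²(kπx/L) dx = L/2.
u² = 49/16·sin²(6*π/5·x) and (u')² = 441*π^2/100·cos²(6*π/5·x), and each of sin², cos² integrates to L/2 = 5/4 over (0, 5/2).
∫_0^5/2 u² dx = 245/64, so ||u||_L² = 7*sqrt(5)/8.
∫_0^5/2 (u')² dx = 441*π^2/80, so ||u'||_L² = 21*sqrt(5)*π/20.
Ratio ||u||_L² / ||u'||_L² = 5/(6*π).
Sharp Poincaré constant on H^1_0(0, 5/2) is C_P = L/π = 5/(2*π), achieved by sin(2*π/5·x).
This is the k = 3 harmonic; the ratio L/(kπ) is strictly less than C_P = L/π, consistent with the sharp inequality ||u||_L² ≤ C_P ||u'||_L².


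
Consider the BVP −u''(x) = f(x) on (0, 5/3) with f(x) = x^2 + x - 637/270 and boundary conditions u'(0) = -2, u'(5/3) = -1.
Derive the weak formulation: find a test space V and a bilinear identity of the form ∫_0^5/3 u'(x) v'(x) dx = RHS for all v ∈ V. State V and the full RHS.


V = H^1(0, 5/3) (v unrestricted at boundary; u is determined up to an additive constant); weak form: ∫_0^5/3 u'v' dx = ∫_0^5/3 (x^2 + x - 637/270) v dx − v(5/3) + 2·v(0) for all v ∈ V.

Multiply both sides by a test function v and integrate from 0 to 5/3:
  ∫_0^5/3 −u''(x) v(x) dx = ∫_0^5/3 f(x) v(x) dx.
Integrate the LHS by parts once:
  ∫_0^5/3 −u'' v dx = −[u'(x) v(x)]_0^5/3 + ∫_0^5/3 u'(x) v'(x) dx.
Thus ∫_0^5/3 u'(x) v'(x) dx = ∫_0^5/3 f(x) v(x) dx + [u'(x) v(x)]_0^5/3.
Choose V so that boundary terms are either known or forced to vanish.
u has inhomogeneous Neumann u'(0) = -2, u'(5/3) = -1. [u' v]_0^5/3 = (-1)·v(5/3) − (-2)·v(0) = − v(5/3) + 2·v(0). Take V = H^1(0, 5/3); boundary term becomes part of RHS.
Weak formulation: find u (satisfying any essential BC) such that ∫_0^5/3 u'(x) v'(x) dx = ∫_0^5/3 f v dx − v(5/3) + 2·v(0) for all v ∈ V (Neumann data are natural BCs: they enter the RHS as boundary terms).
Substituting f(x) = x^2 + x - 637/270, the right-hand side is ∫_0^5/3 (x^2 + x - 637/270) v dx − v(5/3) + 2·v(0).
Compatibility check (pure Neumann): taking v ≡ 1 ∈ V gives 0 = ∫_0^5/3 f dx + (-1) − (-2), i.e. ∫_0^5/3 f dx must equal u'(0) − u'(5/3) = -1. Indeed ∫_0^5/3 (x^2 + x - 637/270) dx = -1, so the data are compatible. The solution is then unique only up to an additive constant (fix it e.g. by requiring ∫_0^5/3 u dx = 0).


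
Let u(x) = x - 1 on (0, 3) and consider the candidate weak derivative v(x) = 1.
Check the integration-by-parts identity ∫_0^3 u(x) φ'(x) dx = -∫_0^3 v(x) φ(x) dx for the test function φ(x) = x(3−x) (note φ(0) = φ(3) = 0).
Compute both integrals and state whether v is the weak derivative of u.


LHS = -9/2, RHS = -9/2. Yes, v = u' weakly.

u(x) = x - 1, classical derivative u'(x) = 1.
φ(x) = x(3−x), so φ'(x) = 3 - 2*x.
Note φ(0) = φ(3) = 0, so the boundary term u·φ vanishes.
LHS = ∫_0^3 u(x) φ'(x) dx = ∫_0^3 (-2*x^2 + 5*x - 3) dx. Term by term:
  ∫_0^3 -2*x^2 dx = -18;  ∫_0^3 5*x dx = 45/2;  ∫_0^3 -3 dx = -9.
Sum: -18 + 45/2 − 9 = -9/2.
So LHS = -9/2.
∫_0^3 v(x) φ(x) dx = ∫_0^3 (-x^2 + 3*x) dx. Term by term:
  ∫_0^3 -x^2 dx = -9;  ∫_0^3 3*x dx = 27/2.
Sum: -9 + 27/2 = 9/2.
So RHS = -∫_0^3 v(x) φ(x) dx = -9/2.
LHS = RHS, so the identity holds for this test φ.
Moreover u is smooth here and v(x) = u'(x) = 1 pointwise, so the identity holds for every test function. Hence v is the weak derivative of u.


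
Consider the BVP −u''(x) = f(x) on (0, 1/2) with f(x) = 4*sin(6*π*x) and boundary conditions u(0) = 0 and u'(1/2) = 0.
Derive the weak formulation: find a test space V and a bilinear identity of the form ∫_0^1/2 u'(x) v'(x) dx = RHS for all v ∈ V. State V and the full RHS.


V = {v ∈ H^1(0, 1/2) : v(0) = 0} (test functions vanish at x = 0 where u is specified); weak form: ∫_0^1/2 u'v' dx = ∫_0^1/2 (4*sin(6*π*x)) v dx for all v ∈ V.

Multiply both sides by a test function v and integrate from 0 to 1/2:
  ∫_0^1/2 −u''(x) v(x) dx = ∫_0^1/2 f(x) v(x) dx.
Integrate the LHS by parts once:
  ∫_0^1/2 −u'' v dx = −[u'(x) v(x)]_0^1/2 + ∫_0^1/2 u'(x) v'(x) dx.
Thus ∫_0^1/2 u'(x) v'(x) dx = ∫_0^1/2 f(x) v(x) dx + [u'(x) v(x)]_0^1/2.
Choose V so that boundary terms are either known or forced to vanish.
Mixed BC: u(0) = 0 (Dirichlet) and u'(1/2) = 0 (Neumann). Define V = {v ∈ H^1(0, 1/2) : v(0) = 0}. Then [u' v]_0^1/2 = u'(1/2)·v(1/2) − u'(0)·0 = 0.
Weak formulation: find u (satisfying any essential BC) such that ∫_0^1/2 u'(x) v'(x) dx = ∫_0^1/2 f v dx for all v ∈ V (Dirichlet at 0 absorbed into V; the Neumann datum at x = 1/2 is zero, so no boundary term remains).
Substituting f(x) = 4*sin(6*π*x), the right-hand side is ∫_0^1/2 (4*sin(6*π*x)) v dx.


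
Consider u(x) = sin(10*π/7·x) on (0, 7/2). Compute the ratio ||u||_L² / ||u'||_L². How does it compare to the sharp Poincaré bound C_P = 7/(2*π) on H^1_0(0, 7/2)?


||u||_L² / ||u'||_L² = 7/(10*π) < C_P = 7/(2*π).

u(x) = sin(10*π/7·x), so u'(x) = 10*π*cos(10*π*x/7)/7.
Writing u(x) = A·sin(kπx/L) with A = 1 and k = 5, use ∫_0^L sin²(kπx/L) dx = L/2 and ∫_0^L cos²(kπx/L) dx = L/2.
u² = 1·sin²(10*π/7·x) and (u')² = 100*π^2/49·cos²(10*π/7·x), and each of sin², cos² integrates to L/2 = 7/4 over (0, 7/2).
∫_0^7/2 u² dx = 7/4, so ||u||_L² = sqrt(7)/2.
∫_0^7/2 (u')² dx = 25*π^2/7, so ||u'||_L² = 5*sqrt(7)*π/7.
Ratio ||u||_L² / ||u'||_L² = 7/(10*π).
Sharp Poincaré constant on H^1_0(0, 7/2) is C_P = L/π = 7/(2*π), achieved by sin(2*π/7·x).
This is the k = 5 harmonic; the ratio L/(kπ) is strictly less than C_P = L/π, consistent with the sharp inequality ||u||_L² ≤ C_P ||u'||_L².


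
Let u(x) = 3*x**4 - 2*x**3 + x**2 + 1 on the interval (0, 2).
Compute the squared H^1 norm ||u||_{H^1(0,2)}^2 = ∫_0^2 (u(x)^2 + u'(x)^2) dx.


||u||_{H^1}^2 = 27806/15

The H^1 norm (squared) on an interval (0, L) is
  ||u||_{H^1}^2 = ∫_0^L u(x)^2 dx + ∫_0^L u'(x)^2 dx.
Compute u'(x) = 12*x**3 - 6*x**2 + 2*x.
Then u(x)^2 = 9*x**8 - 12*x**7 + 10*x**6 - 4*x**5 + 7*x**4 - 4*x**3 + 2*x**2 + 1 and u'(x)^2 = 144*x**6 - 144*x**5 + 84*x**4 - 24*x**3 + 4*x**2.
Integrate each monomial from 0 to 2 using ∫_0^2 c·x^n dx = c·2^(n+1)/(n+1):
  ∫_0^2 u(x)^2 dx = ∫_0^2 (9*x^8 - 12*x^7 + 10*x^6 - 4*x^5 + 7*x^4 - 4*x^3 + 2*x^2 + 1) dx. Term by term:
    ∫_0^2 9*x^8 dx = 512;  ∫_0^2 -12*x^7 dx = -384;  ∫_0^2 10*x^6 dx = 1280/7;
    ∫_0^2 -4*x^5 dx = -128/3;  ∫_0^2 7*x^4 dx = 224/5;  ∫_0^2 -4*x^3 dx = -16;
    ∫_0^2 2*x^2 dx = 16/3;  ∫_0^2 1 dx = 2.
  Sum: 512 − 384 + 1280/7 − 128/3 + 224/5 − 16 + 16/3 + 2 = 31954/105.
  ∫_0^2 u'(x)^2 dx = ∫_0^2 (144*x^6 - 144*x^5 + 84*x^4 - 24*x^3 + 4*x^2) dx. Term by term:
    ∫_0^2 144*x^6 dx = 18432/7;  ∫_0^2 -144*x^5 dx = -1536;  ∫_0^2 84*x^4 dx = 2688/5;
    ∫_0^2 -24*x^3 dx = -96;  ∫_0^2 4*x^2 dx = 32/3.
  Sum: 18432/7 − 1536 + 2688/5 − 96 + 32/3 = 162688/105.
Adding: ||u||_{H^1}^2 = 31954/105 + 162688/105 = 27806/15.


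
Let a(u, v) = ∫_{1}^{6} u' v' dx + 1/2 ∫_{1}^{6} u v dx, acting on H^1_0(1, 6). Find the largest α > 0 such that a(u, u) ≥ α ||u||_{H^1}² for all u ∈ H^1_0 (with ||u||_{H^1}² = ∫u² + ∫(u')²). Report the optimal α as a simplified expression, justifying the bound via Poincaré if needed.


α = (π^2 + 25/2)/(π^2 + 25)

Coercivity of a(·,·) on H^1_0(1, 6) means a(u, u) ≥ α ||u||_{H^1}² for every u ∈ H^1_0.
The interval has length L = 5, and Poincaré/coercivity depend only on L. Here a(u, u) = ∫(u')² + (1/2)·∫u².
Here 0 < c = 1/2 < 1. The condition a(u,u) ≥ α||u||_{H^1}² reads (1−α)∫(u')² ≥ (α−c)∫u². Any admissible α is ≤ 1 (rapidly oscillating u have ∫u²/∫(u')² → 0), and α = 1 would force 0 ≥ (1−c)∫u², impossible since c < 1; so 1−α > 0. By the sharp Poincaré inequality on H^1_0 of an interval of length L, ∫(u')² ≥ (π/L)²∫u² with equality for the first sine mode sin(π(x−x₀)/L) (x₀ the left endpoint), so the inequality holds for all u iff (1−α)(π/L)² ≥ α − c, i.e. α ≤ ((π/L)² + c)/((π/L)² + 1) = (1 + c(L/π)²)/(1 + (L/π)²). With (π/L)² = π^2/25 and c = 1/2, the largest admissible constant is α = ((π/L)² + c)/((π/L)² + 1).
Simplifying, α = (π^2 + 25/2)/(π^2 + 25).


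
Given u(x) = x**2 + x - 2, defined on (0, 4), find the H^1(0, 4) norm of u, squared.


||u||_{H^1}^2 = 5612/15

The H^1 norm (squared) on an interval (0, L) is
  ||u||_{H^1}^2 = ∫_0^L u(x)^2 dx + ∫_0^L u'(x)^2 dx.
Compute u'(x) = 2*x + 1.
Then u(x)^2 = x**4 + 2*x**3 - 3*x**2 - 4*x + 4 and u'(x)^2 = 4*x**2 + 4*x + 1.
Integrate each monomial from 0 to 4 using ∫_0^4 c·x^n dx = c·4^(n+1)/(n+1):
  ∫_0^4 u(x)^2 dx = ∫_0^4 (x^4 + 2*x^3 - 3*x^2 - 4*x + 4) dx. Term by term:
    ∫_0^4 x^4 dx = 1024/5;  ∫_0^4 2*x^3 dx = 128;  ∫_0^4 -3*x^2 dx = -64;
    ∫_0^4 -4*x dx = -32;  ∫_0^4 4 dx = 16.
  Sum: 1024/5 + 128 − 64 − 32 + 16 = 1264/5.
  ∫_0^4 u'(x)^2 dx = ∫_0^4 (4*x^2 + 4*x + 1) dx. Term by term:
    ∫_0^4 4*x^2 dx = 256/3;  ∫_0^4 4*x dx = 32;  ∫_0^4 1 dx = 4.
  Sum: 256/3 + 32 + 4 = 364/3.
Adding: ||u||_{H^1}^2 = 1264/5 + 364/3 = 5612/15.


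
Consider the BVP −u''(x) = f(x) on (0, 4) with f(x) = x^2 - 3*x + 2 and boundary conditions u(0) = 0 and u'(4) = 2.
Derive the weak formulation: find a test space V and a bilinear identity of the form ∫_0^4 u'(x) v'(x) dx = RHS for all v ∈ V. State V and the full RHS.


V = {v ∈ H^1(0, 4) : v(0) = 0} (test functions vanish at x = 0 where u is specified); weak form: ∫_0^4 u'v' dx = ∫_0^4 (x^2 - 3*x + 2) v dx + 2·v(4) for all v ∈ V.

Multiply both sides by a test function v and integrate from 0 to 4:
  ∫_0^4 −u''(x) v(x) dx = ∫_0^4 f(x) v(x) dx.
Integrate the LHS by parts once:
  ∫_0^4 −u'' v dx = −[u'(x) v(x)]_0^4 + ∫_0^4 u'(x) v'(x) dx.
Thus ∫_0^4 u'(x) v'(x) dx = ∫_0^4 f(x) v(x) dx + [u'(x) v(x)]_0^4.
Choose V so that boundary terms are either known or forced to vanish.
Mixed BC: u(0) = 0 (Dirichlet) and u'(4) = 2 (Neumann). Define V = {v ∈ H^1(0, 4) : v(0) = 0}. Then [u' v]_0^4 = u'(4)·v(4) − u'(0)·0 = 2·v(4).
Weak formulation: find u (satisfying any essential BC) such that ∫_0^4 u'(x) v'(x) dx = ∫_0^4 f v dx + 2·v(4) for all v ∈ V (Dirichlet at 0 absorbed into V; Neumann datum at x = 4 contributes the boundary term).
Substituting f(x) = x^2 - 3*x + 2, the right-hand side is ∫_0^4 (x^2 - 3*x + 2) v dx + 2·v(4).


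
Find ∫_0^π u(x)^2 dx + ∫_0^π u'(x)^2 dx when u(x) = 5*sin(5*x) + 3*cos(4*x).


||u||_{H^1(0,π)}^2 = 1700/3 + 803*π/2

u'(x) = -12*sin(4*x) + 25*cos(5*x).
Expand u² and (u')² and integrate term by term on (0, π), using: for integers n ≥ 1, ∫_0^π sin²(nx) dx = ∫_0^π cos²(nx) dx = π/2; for n ≠ n', ∫_0^π sin(nx)sin(n'x) dx = ∫_0^π cos(nx)cos(n'x) dx = 0; and by product-to-sum, ∫_0^π sin(nx)cos(n'x) dx = ½∫_0^π [sin((n+n')x) + sin((n−n')x)] dx, which is 0 when n+n' is even and 2n/(n²−n'²) when n+n' is odd (it need not vanish on (0, π)).
  u² squared terms: (3)²·∫cos(4x)² dx = 9·π/2 = 9*π/2;  (5)²·∫sin(5x)² dx = 25·π/2 = 25*π/2.
  u² cross terms: 2·(3)·(5)·∫cos(4x)·sin(5x) dx = 30·(10/9) = 100/3.
  So ∫_0^π u² dx = 9*π/2 + 25*π/2 + 100/3 = 100/3 + 17*π.
  (u')² squared terms: (-12)²·∫sin(4x)² dx = 144·π/2 = 72*π;  (25)²·∫cos(5x)² dx = 625·π/2 = 625*π/2.
  (u')² cross terms: 2·(-12)·(25)·∫sin(4x)·cos(5x) dx = -600·(-8/9) = 1600/3.
  So ∫_0^π (u')² dx = 72*π + 625*π/2 + 1600/3 = 1600/3 + 769*π/2.
||u||_{H^1}^2 = (100/3 + 17*π) + (1600/3 + 769*π/2) = 1700/3 + 803*π/2.


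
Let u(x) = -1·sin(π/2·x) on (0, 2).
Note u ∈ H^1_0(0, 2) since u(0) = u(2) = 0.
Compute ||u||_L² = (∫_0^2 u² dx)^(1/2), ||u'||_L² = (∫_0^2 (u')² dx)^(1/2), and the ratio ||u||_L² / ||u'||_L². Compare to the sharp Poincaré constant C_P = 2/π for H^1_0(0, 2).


||u||_L² / ||u'||_L² = 2/π = C_P.

u(x) = -1·sin(π/2·x), so u'(x) = -π*cos(π*x/2)/2.
Writing u(x) = A·sin(kπx/L) with A = -1 and k = 1, use ∫_0^L sin²(kπx/L) dx = L/2 and ∫_0^L cos²(kπx/L) dx = L/2.
u² = 1·sin²(π/2·x) and (u')² = π^2/4·cos²(π/2·x), and each of sin², cos² integrates to L/2 = 1 over (0, 2).
∫_0^2 u² dx = 1, so ||u||_L² = 1.
∫_0^2 (u')² dx = π^2/4, so ||u'||_L² = π/2.
Ratio ||u||_L² / ||u'||_L² = 2/π.
Sharp Poincaré constant on H^1_0(0, 2) is C_P = L/π = 2/π, achieved by sin(π/2·x).
This is the k = 1 eigenfunction (up to amplitude), so the ratio equals the sharp Poincaré constant exactly.


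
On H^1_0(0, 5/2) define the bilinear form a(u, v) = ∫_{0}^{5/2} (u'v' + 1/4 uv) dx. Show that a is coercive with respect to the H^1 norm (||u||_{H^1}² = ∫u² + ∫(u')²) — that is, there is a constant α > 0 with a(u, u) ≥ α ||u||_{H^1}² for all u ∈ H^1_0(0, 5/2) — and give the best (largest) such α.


α = (25 + 16*π^2)/(4*(25 + 4*π^2))

Coercivity of a(·,·) on H^1_0(0, 5/2) means a(u, u) ≥ α ||u||_{H^1}² for every u ∈ H^1_0.
The interval has length L = 5/2, and Poincaré/coercivity depend only on L. Here a(u, u) = ∫(u')² + (1/4)·∫u².
Here 0 < c = 1/4 < 1. The condition a(u,u) ≥ α||u||_{H^1}² reads (1−α)∫(u')² ≥ (α−c)∫u². Any admissible α is ≤ 1 (rapidly oscillating u have ∫u²/∫(u')² → 0), and α = 1 would force 0 ≥ (1−c)∫u², impossible since c < 1; so 1−α > 0. By the sharp Poincaré inequality on H^1_0 of an interval of length L, ∫(u')² ≥ (π/L)²∫u² with equality for the first sine mode sin(π(x−x₀)/L) (x₀ the left endpoint), so the inequality holds for all u iff (1−α)(π/L)² ≥ α − c, i.e. α ≤ ((π/L)² + c)/((π/L)² + 1) = (1 + c(L/π)²)/(1 + (L/π)²). With (π/L)² = 4*π^2/25 and c = 1/4, the largest admissible constant is α = ((π/L)² + c)/((π/L)² + 1).
Simplifying, α = (25 + 16*π^2)/(4*(25 + 4*π^2)).


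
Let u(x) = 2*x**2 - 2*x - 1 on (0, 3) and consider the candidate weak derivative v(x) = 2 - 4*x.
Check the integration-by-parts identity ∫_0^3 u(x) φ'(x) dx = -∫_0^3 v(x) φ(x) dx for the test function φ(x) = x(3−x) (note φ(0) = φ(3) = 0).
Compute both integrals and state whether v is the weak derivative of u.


LHS = -18, RHS = 18. No, v is not the weak derivative of u.

u(x) = 2*x**2 - 2*x - 1, classical derivative u'(x) = 4*x - 2.
φ(x) = x(3−x), so φ'(x) = 3 - 2*x.
Note φ(0) = φ(3) = 0, so the boundary term u·φ vanishes.
LHS = ∫_0^3 u(x) φ'(x) dx = ∫_0^3 (-4*x^3 + 10*x^2 - 4*x - 3) dx. Term by term:
  ∫_0^3 -4*x^3 dx = -81;  ∫_0^3 10*x^2 dx = 90;  ∫_0^3 -4*x dx = -18;
  ∫_0^3 -3 dx = -9.
Sum: -81 + 90 − 18 − 9 = -18.
So LHS = -18.
∫_0^3 v(x) φ(x) dx = ∫_0^3 (4*x^3 - 14*x^2 + 6*x) dx. Term by term:
  ∫_0^3 4*x^3 dx = 81;  ∫_0^3 -14*x^2 dx = -126;  ∫_0^3 6*x dx = 27.
Sum: 81 − 126 + 27 = -18.
So RHS = -∫_0^3 v(x) φ(x) dx = 18.
LHS − RHS = -36 ≠ 0, so the identity fails.
(For a valid weak derivative the identity must hold for EVERY test function, in particular this one. The failure shows v is NOT the weak derivative of u.)
Correct weak derivative would be u'(x) = 4*x - 2.
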